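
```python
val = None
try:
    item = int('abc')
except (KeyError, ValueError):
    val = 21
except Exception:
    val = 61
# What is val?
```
21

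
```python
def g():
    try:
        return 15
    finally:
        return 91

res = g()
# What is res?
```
91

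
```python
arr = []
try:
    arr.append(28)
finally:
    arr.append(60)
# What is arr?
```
[28, 60]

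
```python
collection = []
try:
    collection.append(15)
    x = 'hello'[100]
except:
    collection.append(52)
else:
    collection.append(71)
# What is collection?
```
[15, 52]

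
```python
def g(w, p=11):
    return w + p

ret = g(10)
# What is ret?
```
21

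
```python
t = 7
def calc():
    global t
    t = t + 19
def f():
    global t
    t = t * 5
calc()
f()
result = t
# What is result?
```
130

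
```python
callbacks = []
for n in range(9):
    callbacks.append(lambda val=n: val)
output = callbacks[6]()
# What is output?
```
6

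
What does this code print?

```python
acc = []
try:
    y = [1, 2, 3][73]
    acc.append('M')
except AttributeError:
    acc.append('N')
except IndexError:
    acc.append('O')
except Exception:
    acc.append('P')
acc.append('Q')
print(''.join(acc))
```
OQ

IndexError matches before generic Exception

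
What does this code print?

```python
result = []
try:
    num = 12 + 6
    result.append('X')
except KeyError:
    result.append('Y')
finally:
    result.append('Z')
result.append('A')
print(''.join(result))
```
XZA

finally runs after normal execution too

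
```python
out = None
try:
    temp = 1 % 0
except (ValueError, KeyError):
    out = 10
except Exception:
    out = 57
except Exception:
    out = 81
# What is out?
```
57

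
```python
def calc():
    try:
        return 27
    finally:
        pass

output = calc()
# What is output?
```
27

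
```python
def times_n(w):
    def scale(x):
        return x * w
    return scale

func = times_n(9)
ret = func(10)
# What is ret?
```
90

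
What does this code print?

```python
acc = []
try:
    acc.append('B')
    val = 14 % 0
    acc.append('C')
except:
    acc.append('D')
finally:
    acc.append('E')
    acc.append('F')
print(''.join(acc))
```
BDEF

Code before exception runs, then except, then all of finally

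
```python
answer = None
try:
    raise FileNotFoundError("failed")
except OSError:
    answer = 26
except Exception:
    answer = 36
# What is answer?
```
26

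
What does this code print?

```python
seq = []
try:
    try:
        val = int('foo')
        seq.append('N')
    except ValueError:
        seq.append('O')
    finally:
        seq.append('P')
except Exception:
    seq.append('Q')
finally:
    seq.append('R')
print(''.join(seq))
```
OPR

Both finally blocks run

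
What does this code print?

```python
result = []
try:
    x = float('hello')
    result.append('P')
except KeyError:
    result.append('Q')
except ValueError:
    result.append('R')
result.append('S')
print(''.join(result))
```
RS

ValueError is caught by its specific handler, not KeyError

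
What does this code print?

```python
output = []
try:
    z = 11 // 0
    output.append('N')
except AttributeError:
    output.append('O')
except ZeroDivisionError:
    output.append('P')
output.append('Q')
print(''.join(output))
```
PQ

ZeroDivisionError is caught by its specific handler, not AttributeError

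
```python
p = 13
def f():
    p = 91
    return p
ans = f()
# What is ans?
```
91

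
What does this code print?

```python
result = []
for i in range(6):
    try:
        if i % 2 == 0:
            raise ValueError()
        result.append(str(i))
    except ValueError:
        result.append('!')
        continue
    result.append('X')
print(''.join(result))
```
!1X!3X!5X

continue in except skips rest of loop body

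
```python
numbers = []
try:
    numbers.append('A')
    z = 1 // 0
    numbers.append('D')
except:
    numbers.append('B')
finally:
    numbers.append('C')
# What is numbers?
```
['A', 'B', 'C']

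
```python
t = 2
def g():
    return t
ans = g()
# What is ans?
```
2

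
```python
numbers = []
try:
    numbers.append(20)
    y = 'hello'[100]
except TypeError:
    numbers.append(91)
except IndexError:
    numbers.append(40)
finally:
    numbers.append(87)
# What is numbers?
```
[20, 40, 87]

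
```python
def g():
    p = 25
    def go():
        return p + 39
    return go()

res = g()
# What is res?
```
64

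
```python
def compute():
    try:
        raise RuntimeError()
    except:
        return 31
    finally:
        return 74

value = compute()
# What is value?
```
74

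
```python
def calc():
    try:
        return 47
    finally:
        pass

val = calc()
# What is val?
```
47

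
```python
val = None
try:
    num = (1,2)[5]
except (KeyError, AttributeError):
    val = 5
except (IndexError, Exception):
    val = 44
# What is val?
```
44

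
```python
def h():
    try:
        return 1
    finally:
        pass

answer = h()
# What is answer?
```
1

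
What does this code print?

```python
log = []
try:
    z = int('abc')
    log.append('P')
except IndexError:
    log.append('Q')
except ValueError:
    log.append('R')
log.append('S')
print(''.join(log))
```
RS

ValueError is caught by its specific handler, not IndexError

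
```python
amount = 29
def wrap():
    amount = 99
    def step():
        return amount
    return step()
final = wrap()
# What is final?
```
99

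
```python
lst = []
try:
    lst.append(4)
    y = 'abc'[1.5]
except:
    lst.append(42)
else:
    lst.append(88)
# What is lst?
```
[4, 42]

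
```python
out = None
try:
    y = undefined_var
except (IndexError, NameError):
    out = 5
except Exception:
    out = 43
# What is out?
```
5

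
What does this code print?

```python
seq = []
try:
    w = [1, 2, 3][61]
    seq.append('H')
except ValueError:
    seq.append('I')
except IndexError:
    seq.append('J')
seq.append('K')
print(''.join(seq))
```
JK

IndexError is caught by its specific handler, not ValueError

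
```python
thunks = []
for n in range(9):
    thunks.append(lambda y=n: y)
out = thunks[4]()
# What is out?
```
4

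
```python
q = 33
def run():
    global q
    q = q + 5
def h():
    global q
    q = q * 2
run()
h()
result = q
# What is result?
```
76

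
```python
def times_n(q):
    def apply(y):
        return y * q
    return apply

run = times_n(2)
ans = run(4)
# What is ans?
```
8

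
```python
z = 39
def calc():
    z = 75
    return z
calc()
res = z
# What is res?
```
39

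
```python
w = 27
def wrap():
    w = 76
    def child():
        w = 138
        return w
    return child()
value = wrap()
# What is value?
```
138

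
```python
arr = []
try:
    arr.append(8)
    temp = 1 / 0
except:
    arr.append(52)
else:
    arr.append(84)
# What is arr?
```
[8, 52]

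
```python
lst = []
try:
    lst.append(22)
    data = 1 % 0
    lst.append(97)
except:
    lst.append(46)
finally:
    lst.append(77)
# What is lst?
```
[22, 46, 77]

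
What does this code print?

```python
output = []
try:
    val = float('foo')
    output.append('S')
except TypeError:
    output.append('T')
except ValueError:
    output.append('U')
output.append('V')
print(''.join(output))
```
UV

ValueError is caught by its specific handler, not TypeError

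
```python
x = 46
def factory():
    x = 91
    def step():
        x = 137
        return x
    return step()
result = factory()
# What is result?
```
137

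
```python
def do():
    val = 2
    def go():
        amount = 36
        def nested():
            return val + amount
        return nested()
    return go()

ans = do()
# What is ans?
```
38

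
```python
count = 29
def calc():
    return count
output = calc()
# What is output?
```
29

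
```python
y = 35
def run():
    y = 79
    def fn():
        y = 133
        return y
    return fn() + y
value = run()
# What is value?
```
212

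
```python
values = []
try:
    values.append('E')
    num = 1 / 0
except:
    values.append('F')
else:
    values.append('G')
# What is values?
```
['E', 'F']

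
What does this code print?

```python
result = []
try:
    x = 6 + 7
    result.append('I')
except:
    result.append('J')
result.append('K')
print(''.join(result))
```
IK

No exception, try block completes normally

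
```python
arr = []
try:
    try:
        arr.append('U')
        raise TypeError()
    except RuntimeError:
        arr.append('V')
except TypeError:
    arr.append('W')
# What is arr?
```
['U', 'W']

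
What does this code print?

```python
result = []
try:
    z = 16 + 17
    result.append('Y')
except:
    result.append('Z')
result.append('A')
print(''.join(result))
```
YA

No exception, try block completes normally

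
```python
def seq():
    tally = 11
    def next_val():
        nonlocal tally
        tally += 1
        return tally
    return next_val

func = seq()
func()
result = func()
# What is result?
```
13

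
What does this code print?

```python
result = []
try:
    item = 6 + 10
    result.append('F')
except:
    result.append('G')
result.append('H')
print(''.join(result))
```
FH

No exception, try block completes normally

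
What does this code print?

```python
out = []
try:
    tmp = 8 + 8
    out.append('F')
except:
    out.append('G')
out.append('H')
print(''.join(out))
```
FH

No exception, try block completes normally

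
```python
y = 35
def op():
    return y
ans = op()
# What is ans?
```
35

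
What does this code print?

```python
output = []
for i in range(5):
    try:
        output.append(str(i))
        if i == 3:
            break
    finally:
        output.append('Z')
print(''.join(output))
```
0Z1Z2Z3Z

finally runs even when breaking out of loop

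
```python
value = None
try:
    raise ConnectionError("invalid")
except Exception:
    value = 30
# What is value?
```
30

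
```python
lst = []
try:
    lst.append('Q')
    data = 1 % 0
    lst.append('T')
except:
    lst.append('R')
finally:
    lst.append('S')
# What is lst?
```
['Q', 'R', 'S']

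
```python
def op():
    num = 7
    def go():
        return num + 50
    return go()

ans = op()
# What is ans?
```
57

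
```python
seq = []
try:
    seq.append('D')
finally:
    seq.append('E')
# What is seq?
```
['D', 'E']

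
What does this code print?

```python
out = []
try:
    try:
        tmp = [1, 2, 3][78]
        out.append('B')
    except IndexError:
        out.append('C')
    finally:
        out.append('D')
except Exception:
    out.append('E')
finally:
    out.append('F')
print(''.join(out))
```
CDF

Both finally blocks run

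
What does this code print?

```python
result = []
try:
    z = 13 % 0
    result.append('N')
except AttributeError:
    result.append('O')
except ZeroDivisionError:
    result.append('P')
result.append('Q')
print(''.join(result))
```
PQ

ZeroDivisionError is caught by its specific handler, not AttributeError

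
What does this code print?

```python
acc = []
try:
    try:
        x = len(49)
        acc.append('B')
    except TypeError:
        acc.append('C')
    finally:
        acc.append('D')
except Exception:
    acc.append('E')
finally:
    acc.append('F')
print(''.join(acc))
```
CDF

Both finally blocks run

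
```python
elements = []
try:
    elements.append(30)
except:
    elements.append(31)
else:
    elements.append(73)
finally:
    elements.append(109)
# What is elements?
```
[30, 73, 109]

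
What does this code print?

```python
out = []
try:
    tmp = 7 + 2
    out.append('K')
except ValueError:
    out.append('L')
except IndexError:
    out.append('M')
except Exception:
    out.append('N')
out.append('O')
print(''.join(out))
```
KO

No exception, try block completes normally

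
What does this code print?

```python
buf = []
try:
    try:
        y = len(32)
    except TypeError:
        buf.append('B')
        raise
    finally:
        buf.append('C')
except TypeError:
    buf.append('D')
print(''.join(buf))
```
BCD

finally runs before re-raised exception propagates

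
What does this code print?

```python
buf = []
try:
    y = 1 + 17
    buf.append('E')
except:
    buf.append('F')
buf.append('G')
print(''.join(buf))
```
EG

No exception, try block completes normally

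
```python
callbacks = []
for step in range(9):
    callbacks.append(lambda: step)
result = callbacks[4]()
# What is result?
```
8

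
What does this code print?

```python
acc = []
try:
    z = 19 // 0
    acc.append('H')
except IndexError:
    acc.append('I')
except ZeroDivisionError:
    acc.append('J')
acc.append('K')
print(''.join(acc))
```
JK

ZeroDivisionError is caught by its specific handler, not IndexError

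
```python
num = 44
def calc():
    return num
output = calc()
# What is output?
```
44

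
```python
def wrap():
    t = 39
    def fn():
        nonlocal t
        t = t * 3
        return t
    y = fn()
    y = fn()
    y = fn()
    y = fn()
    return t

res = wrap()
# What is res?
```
3159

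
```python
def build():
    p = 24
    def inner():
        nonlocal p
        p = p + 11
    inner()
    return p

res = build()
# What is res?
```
35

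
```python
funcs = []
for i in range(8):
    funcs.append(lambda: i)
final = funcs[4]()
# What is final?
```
7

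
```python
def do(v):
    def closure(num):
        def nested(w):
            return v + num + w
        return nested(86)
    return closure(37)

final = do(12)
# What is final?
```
135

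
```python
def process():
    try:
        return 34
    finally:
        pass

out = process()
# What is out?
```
34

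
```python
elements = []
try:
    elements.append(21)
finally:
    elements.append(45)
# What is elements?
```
[21, 45]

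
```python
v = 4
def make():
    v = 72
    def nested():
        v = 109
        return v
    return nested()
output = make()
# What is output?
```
109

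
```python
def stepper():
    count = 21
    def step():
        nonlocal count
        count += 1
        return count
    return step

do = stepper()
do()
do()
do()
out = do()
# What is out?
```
25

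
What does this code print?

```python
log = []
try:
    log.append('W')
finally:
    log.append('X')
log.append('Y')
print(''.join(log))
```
WXY

try/finally without except, no exception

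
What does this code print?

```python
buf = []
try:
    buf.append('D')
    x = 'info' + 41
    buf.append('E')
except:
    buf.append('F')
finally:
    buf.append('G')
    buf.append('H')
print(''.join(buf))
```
DFGH

Code before exception runs, then except, then all of finally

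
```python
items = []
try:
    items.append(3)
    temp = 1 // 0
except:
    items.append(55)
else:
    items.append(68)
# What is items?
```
[3, 55]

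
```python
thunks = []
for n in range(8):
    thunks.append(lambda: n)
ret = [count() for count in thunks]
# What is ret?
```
[7, 7, 7, 7, 7, 7, 7, 7]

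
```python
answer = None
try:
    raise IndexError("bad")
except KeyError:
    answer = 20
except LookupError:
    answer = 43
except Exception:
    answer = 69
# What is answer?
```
43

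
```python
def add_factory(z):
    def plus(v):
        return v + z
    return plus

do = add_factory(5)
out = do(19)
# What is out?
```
24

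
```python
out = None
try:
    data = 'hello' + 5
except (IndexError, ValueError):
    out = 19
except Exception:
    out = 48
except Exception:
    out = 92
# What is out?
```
48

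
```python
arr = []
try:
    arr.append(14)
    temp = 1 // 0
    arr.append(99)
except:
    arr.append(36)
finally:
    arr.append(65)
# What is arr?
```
[14, 36, 65]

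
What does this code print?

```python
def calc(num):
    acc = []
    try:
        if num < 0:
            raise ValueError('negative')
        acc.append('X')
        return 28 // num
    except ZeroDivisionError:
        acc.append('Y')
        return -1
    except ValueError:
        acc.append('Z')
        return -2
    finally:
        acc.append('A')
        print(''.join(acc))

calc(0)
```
XYA

num=0 causes ZeroDivisionError, caught, finally prints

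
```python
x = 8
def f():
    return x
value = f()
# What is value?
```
8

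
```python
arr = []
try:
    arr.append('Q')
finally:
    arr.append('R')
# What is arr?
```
['Q', 'R']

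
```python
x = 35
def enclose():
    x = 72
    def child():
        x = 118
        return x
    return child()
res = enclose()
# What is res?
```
118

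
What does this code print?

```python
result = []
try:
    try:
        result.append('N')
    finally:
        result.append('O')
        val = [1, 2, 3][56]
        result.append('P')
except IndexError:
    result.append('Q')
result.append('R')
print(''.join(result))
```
NOQR

Exception in inner finally caught by outer except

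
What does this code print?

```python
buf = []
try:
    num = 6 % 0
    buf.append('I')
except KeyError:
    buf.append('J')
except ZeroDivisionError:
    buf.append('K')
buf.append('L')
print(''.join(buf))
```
KL

ZeroDivisionError is caught by its specific handler, not KeyError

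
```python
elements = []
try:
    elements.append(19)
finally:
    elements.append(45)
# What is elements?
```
[19, 45]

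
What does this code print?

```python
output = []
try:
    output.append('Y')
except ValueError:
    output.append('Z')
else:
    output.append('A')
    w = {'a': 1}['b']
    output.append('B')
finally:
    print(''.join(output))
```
YA

Try succeeds, else appends 'A', KeyError in else is uncaught, finally prints before exception propagates ('B' never appended)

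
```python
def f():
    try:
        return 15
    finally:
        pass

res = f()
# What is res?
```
15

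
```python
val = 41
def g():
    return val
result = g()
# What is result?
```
41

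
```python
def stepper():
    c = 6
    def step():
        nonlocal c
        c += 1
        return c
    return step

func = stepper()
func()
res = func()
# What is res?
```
8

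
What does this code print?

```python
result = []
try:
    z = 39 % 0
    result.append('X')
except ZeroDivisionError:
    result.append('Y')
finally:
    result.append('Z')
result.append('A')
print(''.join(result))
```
YZA

finally always runs, even after exception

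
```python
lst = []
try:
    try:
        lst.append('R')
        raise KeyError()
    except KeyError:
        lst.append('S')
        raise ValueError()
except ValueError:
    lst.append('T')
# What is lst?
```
['R', 'S', 'T']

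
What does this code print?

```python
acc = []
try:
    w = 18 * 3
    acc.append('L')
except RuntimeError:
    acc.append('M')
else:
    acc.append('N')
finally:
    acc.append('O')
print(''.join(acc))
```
LNO

else runs before finally when no exception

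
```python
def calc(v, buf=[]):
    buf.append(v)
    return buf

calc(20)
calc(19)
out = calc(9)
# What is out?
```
[20, 19, 9]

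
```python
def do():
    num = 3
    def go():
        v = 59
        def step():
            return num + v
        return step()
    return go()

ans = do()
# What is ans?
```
62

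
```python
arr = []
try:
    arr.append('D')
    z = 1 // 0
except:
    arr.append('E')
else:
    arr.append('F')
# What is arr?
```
['D', 'E']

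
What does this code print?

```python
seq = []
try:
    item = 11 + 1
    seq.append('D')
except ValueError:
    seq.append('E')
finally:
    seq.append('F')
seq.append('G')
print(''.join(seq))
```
DFG

finally runs after normal execution too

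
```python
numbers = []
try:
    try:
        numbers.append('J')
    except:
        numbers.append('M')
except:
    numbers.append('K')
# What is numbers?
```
['J']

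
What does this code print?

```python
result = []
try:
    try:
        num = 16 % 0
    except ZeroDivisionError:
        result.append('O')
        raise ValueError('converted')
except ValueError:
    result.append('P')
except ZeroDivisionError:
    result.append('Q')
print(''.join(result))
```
OP

New ValueError raised, caught by outer ValueError handler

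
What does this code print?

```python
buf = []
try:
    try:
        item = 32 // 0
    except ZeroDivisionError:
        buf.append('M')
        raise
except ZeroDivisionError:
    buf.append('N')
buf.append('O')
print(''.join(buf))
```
MNO

raise without argument re-raises current exception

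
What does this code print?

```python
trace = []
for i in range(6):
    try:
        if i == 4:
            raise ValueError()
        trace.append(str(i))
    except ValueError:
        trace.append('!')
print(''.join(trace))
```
0123!5

Exception on i=4 caught, loop continues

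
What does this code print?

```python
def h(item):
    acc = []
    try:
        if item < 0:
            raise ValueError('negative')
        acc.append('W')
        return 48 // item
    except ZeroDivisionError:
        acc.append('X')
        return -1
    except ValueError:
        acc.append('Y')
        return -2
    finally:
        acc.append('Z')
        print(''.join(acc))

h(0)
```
WXZ

item=0 causes ZeroDivisionError, caught, finally prints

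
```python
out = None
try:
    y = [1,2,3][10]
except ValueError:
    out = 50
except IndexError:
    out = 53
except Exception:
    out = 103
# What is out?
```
53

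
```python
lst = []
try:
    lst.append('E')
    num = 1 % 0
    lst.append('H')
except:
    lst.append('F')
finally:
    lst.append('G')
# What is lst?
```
['E', 'F', 'G']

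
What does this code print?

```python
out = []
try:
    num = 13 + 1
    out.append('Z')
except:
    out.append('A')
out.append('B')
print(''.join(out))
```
ZB

No exception, try block completes normally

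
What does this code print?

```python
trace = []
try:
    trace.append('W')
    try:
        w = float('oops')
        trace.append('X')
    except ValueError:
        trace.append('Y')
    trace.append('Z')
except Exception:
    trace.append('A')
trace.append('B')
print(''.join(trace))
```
WYZB

Inner exception caught by inner handler, outer continues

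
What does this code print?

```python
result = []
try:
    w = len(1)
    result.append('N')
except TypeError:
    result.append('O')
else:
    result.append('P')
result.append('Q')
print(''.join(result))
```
OQ

else block skipped when exception is caught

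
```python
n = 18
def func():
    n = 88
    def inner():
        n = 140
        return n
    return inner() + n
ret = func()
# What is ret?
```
228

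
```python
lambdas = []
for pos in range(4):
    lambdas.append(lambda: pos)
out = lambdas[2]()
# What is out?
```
3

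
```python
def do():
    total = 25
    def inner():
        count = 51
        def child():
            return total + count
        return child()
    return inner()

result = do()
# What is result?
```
76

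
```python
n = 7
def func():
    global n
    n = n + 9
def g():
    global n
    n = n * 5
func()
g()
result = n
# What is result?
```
80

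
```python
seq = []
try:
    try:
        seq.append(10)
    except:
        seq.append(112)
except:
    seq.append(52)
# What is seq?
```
[10]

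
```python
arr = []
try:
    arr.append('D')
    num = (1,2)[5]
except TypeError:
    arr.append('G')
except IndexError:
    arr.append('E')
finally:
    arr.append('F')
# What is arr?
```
['D', 'E', 'F']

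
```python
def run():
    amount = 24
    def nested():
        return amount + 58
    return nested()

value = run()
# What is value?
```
82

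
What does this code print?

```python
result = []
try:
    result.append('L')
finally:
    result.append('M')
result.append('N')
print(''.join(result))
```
LMN

try/finally without except, no exception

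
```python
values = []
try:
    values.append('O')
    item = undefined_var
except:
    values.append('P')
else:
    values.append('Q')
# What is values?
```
['O', 'P']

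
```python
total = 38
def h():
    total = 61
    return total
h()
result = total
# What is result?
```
38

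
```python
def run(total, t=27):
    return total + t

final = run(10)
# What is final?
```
37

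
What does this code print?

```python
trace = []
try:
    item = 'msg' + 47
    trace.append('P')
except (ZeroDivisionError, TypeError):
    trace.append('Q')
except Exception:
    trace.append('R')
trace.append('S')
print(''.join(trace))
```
QS

TypeError matches tuple containing it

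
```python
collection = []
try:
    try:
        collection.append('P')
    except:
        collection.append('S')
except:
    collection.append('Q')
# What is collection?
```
['P']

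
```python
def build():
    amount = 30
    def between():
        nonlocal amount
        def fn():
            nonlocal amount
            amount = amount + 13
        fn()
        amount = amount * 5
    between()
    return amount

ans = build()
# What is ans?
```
215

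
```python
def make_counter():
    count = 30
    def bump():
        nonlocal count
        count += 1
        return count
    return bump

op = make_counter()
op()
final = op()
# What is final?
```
32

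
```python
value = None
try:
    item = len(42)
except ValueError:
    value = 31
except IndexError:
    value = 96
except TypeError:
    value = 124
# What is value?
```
124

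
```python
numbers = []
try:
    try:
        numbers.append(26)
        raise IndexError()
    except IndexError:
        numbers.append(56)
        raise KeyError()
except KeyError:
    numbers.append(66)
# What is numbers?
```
[26, 56, 66]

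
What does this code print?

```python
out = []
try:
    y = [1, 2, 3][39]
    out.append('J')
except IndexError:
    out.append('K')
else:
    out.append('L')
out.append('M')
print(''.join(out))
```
KM

else block skipped when exception is caught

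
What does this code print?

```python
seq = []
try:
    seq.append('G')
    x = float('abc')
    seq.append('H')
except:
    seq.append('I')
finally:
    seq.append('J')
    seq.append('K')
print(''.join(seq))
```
GIJK

Code before exception runs, then except, then all of finally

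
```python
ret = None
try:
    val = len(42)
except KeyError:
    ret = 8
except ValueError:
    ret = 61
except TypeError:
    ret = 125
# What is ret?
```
125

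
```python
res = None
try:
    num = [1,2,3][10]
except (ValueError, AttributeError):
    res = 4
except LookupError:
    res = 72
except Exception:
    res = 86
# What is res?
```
72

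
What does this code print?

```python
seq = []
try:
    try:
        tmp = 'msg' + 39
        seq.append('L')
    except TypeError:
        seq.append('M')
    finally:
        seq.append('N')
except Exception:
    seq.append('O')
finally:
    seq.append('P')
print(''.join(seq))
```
MNP

Both finally blocks run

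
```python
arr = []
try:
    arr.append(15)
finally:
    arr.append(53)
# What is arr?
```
[15, 53]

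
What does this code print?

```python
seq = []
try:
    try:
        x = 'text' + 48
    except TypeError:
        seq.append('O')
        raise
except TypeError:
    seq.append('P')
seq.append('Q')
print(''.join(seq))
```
OPQ

raise without argument re-raises current exception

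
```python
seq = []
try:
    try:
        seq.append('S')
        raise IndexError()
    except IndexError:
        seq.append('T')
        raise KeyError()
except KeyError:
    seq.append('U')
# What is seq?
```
['S', 'T', 'U']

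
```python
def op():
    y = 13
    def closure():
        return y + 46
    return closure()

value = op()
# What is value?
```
59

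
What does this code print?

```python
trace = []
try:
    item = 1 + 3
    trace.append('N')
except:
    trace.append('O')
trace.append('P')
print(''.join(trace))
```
NP

No exception, try block completes normally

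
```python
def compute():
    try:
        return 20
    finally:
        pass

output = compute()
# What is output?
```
20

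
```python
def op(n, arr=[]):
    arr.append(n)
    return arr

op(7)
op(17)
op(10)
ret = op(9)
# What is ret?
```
[7, 17, 10, 9]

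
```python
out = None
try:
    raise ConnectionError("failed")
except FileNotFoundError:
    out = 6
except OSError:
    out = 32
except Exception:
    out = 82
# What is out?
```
32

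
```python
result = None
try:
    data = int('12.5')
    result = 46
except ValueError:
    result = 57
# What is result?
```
57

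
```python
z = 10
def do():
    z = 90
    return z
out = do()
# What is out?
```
90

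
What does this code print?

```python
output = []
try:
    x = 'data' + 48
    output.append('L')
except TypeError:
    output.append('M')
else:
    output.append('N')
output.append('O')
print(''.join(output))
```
MO

else block skipped when exception is caught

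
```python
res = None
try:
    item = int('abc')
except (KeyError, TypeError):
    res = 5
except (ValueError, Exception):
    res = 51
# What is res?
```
51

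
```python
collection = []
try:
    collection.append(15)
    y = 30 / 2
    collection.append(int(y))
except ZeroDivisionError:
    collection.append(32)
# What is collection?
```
[15, 15]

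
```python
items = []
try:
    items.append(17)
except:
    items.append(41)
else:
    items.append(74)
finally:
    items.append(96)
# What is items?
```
[17, 74, 96]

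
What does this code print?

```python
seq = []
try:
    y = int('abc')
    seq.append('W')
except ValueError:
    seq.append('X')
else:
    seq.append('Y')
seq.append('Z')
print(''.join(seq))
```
XZ

else block skipped when exception is caught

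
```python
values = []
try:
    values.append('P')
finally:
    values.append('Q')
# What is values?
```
['P', 'Q']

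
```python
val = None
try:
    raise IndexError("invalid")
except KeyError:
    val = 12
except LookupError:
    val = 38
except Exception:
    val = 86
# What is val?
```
38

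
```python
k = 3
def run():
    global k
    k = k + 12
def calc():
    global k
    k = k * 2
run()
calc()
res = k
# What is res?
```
30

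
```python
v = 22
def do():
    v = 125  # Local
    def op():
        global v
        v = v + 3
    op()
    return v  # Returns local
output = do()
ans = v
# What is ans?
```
25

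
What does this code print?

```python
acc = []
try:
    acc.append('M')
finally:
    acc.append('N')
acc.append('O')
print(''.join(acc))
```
MNO

try/finally without except, no exception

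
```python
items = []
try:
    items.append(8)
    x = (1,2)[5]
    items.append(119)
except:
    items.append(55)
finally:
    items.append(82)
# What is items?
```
[8, 55, 82]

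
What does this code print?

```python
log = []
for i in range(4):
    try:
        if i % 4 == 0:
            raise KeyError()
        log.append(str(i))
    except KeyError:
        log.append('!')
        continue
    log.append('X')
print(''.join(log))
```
!1X2X3X

continue in except skips rest of loop body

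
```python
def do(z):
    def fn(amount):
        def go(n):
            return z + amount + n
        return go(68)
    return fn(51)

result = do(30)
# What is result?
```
149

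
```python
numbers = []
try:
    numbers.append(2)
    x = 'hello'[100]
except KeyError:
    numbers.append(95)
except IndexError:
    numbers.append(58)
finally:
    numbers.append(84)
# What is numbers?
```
[2, 58, 84]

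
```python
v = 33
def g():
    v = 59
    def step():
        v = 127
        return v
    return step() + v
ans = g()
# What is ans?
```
186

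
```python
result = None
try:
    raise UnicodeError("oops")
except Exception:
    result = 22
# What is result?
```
22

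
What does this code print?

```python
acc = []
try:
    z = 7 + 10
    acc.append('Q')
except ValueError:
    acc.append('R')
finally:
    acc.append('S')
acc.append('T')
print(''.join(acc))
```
QST

finally runs after normal execution too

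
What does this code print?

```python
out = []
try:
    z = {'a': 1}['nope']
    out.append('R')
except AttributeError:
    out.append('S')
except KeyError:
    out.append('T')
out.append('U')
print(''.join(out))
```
TU

KeyError is caught by its specific handler, not AttributeError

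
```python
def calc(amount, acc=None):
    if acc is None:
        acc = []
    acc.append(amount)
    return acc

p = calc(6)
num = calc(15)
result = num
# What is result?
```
[15]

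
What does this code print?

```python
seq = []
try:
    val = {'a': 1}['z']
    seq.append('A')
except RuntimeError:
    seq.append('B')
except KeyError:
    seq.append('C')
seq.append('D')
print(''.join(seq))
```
CD

KeyError is caught by its specific handler, not RuntimeError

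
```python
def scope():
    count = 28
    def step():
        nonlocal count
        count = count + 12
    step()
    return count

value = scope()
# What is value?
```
40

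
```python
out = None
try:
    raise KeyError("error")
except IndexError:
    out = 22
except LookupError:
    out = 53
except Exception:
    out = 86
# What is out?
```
53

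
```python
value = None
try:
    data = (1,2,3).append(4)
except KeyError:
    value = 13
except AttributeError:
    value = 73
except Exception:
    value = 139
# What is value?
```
73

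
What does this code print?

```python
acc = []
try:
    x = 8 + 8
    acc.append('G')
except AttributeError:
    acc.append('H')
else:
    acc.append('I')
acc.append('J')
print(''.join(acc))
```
GIJ

else block runs when no exception occurs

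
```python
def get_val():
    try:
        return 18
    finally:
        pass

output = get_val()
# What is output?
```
18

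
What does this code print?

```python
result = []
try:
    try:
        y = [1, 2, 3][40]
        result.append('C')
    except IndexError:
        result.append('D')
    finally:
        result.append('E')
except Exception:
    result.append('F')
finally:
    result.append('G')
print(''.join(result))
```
DEG

Both finally blocks run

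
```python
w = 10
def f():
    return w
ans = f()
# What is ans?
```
10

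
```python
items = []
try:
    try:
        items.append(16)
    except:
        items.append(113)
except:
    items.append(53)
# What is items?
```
[16]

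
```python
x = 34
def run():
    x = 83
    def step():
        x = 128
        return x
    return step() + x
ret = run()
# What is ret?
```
211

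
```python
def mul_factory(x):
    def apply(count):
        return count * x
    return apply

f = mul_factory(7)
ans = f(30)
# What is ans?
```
210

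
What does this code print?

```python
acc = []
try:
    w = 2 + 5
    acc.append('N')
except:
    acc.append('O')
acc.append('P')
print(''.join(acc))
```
NP

No exception, try block completes normally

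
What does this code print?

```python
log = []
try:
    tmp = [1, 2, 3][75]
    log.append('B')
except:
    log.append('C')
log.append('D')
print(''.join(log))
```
CD

Exception raised in try, caught by bare except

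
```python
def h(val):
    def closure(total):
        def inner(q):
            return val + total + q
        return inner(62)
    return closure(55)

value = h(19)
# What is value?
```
136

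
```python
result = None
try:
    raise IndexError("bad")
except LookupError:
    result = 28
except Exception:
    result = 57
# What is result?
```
28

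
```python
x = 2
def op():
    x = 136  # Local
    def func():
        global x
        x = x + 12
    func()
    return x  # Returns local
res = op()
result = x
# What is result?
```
14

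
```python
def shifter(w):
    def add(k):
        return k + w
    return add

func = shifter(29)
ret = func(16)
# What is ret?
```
45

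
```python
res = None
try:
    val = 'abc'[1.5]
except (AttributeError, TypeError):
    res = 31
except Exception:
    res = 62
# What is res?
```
31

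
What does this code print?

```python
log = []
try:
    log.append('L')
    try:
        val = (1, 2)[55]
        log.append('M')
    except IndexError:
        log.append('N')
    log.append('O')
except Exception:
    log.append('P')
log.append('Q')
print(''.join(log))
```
LNOQ

Inner exception caught by inner handler, outer continues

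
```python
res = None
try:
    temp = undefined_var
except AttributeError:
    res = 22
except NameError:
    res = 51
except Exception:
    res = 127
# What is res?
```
51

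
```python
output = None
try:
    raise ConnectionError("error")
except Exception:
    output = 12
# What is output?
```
12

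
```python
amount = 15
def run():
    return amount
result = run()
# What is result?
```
15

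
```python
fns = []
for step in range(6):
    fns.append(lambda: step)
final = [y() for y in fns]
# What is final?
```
[5, 5, 5, 5, 5, 5]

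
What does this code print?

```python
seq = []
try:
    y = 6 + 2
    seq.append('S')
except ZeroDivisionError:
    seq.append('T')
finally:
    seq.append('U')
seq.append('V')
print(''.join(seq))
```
SUV

finally runs after normal execution too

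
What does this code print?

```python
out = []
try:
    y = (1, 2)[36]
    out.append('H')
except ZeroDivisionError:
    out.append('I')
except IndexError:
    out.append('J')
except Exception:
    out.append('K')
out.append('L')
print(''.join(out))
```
JL

IndexError matches before generic Exception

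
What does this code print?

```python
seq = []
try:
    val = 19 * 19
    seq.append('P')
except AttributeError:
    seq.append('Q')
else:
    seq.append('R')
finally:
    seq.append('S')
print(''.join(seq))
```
PRS

else runs before finally when no exception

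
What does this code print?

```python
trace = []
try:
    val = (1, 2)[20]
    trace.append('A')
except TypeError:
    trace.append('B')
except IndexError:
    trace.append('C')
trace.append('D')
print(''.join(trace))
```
CD

IndexError is caught by its specific handler, not TypeError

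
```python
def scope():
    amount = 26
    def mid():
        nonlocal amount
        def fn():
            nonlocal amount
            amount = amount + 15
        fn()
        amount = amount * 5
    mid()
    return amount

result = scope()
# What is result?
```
205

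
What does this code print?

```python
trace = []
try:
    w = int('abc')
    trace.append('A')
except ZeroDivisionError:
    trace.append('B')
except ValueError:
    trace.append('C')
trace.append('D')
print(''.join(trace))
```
CD

ValueError is caught by its specific handler, not ZeroDivisionError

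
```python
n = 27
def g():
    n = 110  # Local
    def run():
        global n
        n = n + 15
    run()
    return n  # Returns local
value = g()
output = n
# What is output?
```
42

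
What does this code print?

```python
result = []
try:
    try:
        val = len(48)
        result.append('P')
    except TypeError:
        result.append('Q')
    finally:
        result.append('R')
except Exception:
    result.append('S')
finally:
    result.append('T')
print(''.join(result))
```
QRT

Both finally blocks run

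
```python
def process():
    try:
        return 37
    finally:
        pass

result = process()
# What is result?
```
37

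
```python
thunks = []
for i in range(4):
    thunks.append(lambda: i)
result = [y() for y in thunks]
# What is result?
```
[3, 3, 3, 3]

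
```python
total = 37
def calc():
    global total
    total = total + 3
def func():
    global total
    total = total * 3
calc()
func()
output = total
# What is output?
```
120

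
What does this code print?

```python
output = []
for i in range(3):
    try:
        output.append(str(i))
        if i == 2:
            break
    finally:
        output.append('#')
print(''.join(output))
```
0#1#2#

finally runs even when breaking out of loop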